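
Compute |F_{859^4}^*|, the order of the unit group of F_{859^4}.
|F_{859^4}^*| = 544468370160

F_{859^4} has 859^4 = 544468370161 elements; its multiplicative group consists of all nonzero elements, so |F_{859^4}^*| = 544468370161 - 1 = 544468370160. (It is cyclic since any finite subgroup of the multiplicative group of a field is cyclic.)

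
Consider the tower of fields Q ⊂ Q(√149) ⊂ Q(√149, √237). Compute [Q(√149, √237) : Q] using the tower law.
[Q(√149, √237) : Q] = 4

[Q(√149):Q] = 2 (min poly x^2 - 149, irreducible since 149 is squarefree > 1). For the top step, suppose √237 ∈ Q(√149), say √237 = c + d√149 with c, d ∈ Q. Squaring: 237 = c^2 + 149d^2 + 2cd√149. Since √149 ∉ Q this forces 2cd = 0. If d = 0 then √237 = c ∈ Q, contradicting 237 squarefree > 1. If c = 0 then 237 = 149d^2, so 149·237 = (149d)^2 is a perfect square in Q — but 149·237 = 35313 is not a perfect square (since 149 and 237 are distinct squarefree integers). Contradiction. Hence √237 ∉ Q(√149), so x^2 - 237 stays irreducible over Q(√149) and [Q(√149, √237) : Q(√149)] = 2. By the tower law, [Q(√149, √237) : Q] = 2 · 2 = 4.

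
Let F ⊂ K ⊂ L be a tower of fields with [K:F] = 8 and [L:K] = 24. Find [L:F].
[L:F] = 192

The tower law says that for any tower of field extensions F ⊂ K ⊂ L with finite degrees, [L:F] = [L:K] · [K:F]. Here this gives [L:F] = 24 · 8 = 192.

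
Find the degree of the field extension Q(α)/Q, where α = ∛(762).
[Q(α):Q] = 3

The minimal polynomial of α is x^3 - 762, irreducible over Q since 762 is not a perfect cube (so x^3 - 762 has no rational root). Hence [Q(α):Q] = deg(m_α) = 3.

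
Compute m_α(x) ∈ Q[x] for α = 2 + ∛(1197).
m_α(x) = x^3 - 6x^2 + 12x - 1205

Set β = α - 2 = ∛(1197), so β^3 = 1197. Then (α - 2)^3 - 1197 = 0, i.e. α is a root of g(x) = (x - 2)^3 - 1197 = x^3 - 6x^2 + 12x - 1205. Since g(x) = h(x - 2) where h(x) = x^3 - 1197, and h is irreducible over Q (because 1197 is not a perfect cube, so h has no rational root, and a monic cubic with no rational root is irreducible), g is also irreducible (irreducibility is preserved under the substitution x → x - 2). Hence m_α(x) = x^3 - 6x^2 + 12x - 1205.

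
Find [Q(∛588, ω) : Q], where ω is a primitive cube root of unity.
[Q(∛588, ω) : Q] = 6

[Q(∛588):Q] = 3 (min poly x^3 - 588, irreducible since 588 is not a perfect cube). [Q(ω):Q] = 2 (min poly x^2 + x + 1). Since Q(∛588) ⊂ R and ω ∉ R, we have ω ∉ Q(∛588), so x^2 + x + 1 remains irreducible over Q(∛588) and [Q(∛588, ω) : Q(∛588)] = 2. By the tower law, [Q(∛588, ω) : Q] = 3 · 2 = 6. (In fact Q(∛588, ω) is the splitting field of x^3 - 588 over Q.)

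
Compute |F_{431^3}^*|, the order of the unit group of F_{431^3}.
|F_{431^3}^*| = 80062990

F_{431^3} has 431^3 = 80062991 elements; its multiplicative group consists of all nonzero elements, so |F_{431^3}^*| = 80062991 - 1 = 80062990. (It is cyclic since any finite subgroup of the multiplicative group of a field is cyclic.)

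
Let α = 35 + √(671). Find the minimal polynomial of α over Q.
m_α(x) = x^2 - 70x + 554

From α - 35 = √(671), squaring gives (α - 35)^2 = 671, i.e. α^2 - 70α + 1225 = 671, so α^2 - 70α + 554 = 0. The discriminant of x^2 - 70x + 554 is (-70)^2 - 4·(554) = 4900 - 2216 = 2684, and 4·(671) is not a perfect square in Q since 671 is squarefree and ≠ 1. Hence x^2 - 70x + 554 is irreducible over Q and is the minimal polynomial of α.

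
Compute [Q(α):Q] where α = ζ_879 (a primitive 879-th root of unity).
[Q(α):Q] = 584

The minimal polynomial of ζ_879 over Q is the 879-th cyclotomic polynomial Φ_879(x), which is irreducible over Q and has degree φ(879) = 584. Hence [Q(α):Q] = φ(879) = 584.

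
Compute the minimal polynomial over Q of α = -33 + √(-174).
m_α(x) = x^2 + 66x + 1263

From α + 33 = √(-174), squaring gives (α + 33)^2 = -174, i.e. α^2 + 66α + 1089 = -174, so α^2 + 66α + 1263 = 0. The discriminant of x^2 + 66x + 1263 is (66)^2 - 4·(1263) = 4356 - 5052 = -696, and 4·(-174) is not a perfect square in Q since -174 is squarefree and ≠ 1. Hence x^2 + 66x + 1263 is irreducible over Q and is the minimal polynomial of α.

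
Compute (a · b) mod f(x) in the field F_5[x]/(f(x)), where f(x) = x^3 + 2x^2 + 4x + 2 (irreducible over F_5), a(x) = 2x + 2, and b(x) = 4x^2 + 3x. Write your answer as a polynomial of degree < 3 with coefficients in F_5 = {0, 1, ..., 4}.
a · b ≡ 3x^2 + 4x + 4 (mod f(x))

Multiply in F_5[x]: a(x)·b(x) = (2x + 2)·(4x^2 + 3x) = 3x^3 + 4x^2 + x. This has degree ≥ 3, so divide by f(x) over F_5: 3x^3 + 4x^2 + x = (3)·(x^3 + 2x^2 + 4x + 2) + (3x^2 + 4x + 4). Hence a·b ≡ 3x^2 + 4x + 4 (mod f). (F_5[x]/(f) is a field with 5^3 = 125 elements since f is irreducible of degree 3.)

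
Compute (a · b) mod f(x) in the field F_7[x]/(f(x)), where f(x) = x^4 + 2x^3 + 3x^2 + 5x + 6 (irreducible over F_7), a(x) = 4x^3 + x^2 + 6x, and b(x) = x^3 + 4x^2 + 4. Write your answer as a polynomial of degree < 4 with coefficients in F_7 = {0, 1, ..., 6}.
a · b ≡ 5x^3 + 2x^2 + 1 (mod f(x))

Multiply in F_7[x]: a(x)·b(x) = (4x^3 + x^2 + 6x)·(x^3 + 4x^2 + 4) = 4x^6 + 3x^5 + 3x^4 + 5x^3 + 4x^2 + 3x. This has degree ≥ 4, so divide by f(x) over F_7: 4x^6 + 3x^5 + 3x^4 + 5x^3 + 4x^2 + 3x = (4x^2 + 2x + 1)·(x^4 + 2x^3 + 3x^2 + 5x + 6) + (5x^3 + 2x^2 + 1). Hence a·b ≡ 5x^3 + 2x^2 + 1 (mod f). (F_7[x]/(f) is a field with 7^4 = 2401 elements since f is irreducible of degree 4.)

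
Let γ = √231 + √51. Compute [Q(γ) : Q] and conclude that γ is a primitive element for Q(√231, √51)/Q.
[Q(γ) : Q] = 4 (equivalently, Q(γ) = Q(√231, √51))

Obviously Q(γ) ⊆ Q(√231, √51), and [Q(√231, √51):Q] = 4 (since 231, 51 are distinct squarefree integers > 1 with 11781 not a perfect square). To show equality we compute the minimal polynomial of γ. From γ = √231 + √51: γ^2 = 231 + 2√(11781) + 51 = 282 + 2√(11781), so γ^2 - 282 = 2√(11781); squaring, (γ^2 - 282)^2 = 4·11781, i.e. γ^4 - 564γ^2 + 79524 - 47124 = 0, i.e. γ^4 - 564γ^2 + 32400 = 0. So γ is a root of x^4 - 564x^2 + 32400. This polynomial is irreducible over Q: it has no rational root (each ±√231 ± √51 is irrational), and any factorization into two quadratics over Q would force √(11781) ∈ Q (pairing opposite roots) or √231, √51 ∈ Q (other pairings), all impossible. Hence [Q(γ):Q] = 4 = [Q(√231, √51):Q], so Q(γ) = Q(√231, √51).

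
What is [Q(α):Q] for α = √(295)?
[Q(α):Q] = 2

[Q(α):Q] equals the degree of the minimal polynomial of α. Here α^2 = 295 and x^2 - 295 is irreducible (d = 295 is squarefree, ≠ 1, hence not a square), so deg(m_α) = 2. Thus [Q(α):Q] = 2.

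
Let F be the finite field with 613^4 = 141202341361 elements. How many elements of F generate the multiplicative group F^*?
There are φ(141202341360) = 34608218112 primitive elements

F_q^* is cyclic of order q - 1 = 141202341360. A cyclic group of order m has exactly φ(m) generators. Here m = 141202341360 = 2^4 · 3^2 · 5 · 17 · 53 · 307 · 709, so the number of primitive elements is φ(141202341360) = 34608218112.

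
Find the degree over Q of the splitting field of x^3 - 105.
[K : Q] = 6

The roots of x^3 - 105 are ∛105, ω∛105, ω^2∛105 where ω = e^(2πi/3) is a primitive cube root of unity, so K = Q(∛105, ω). Now [Q(∛105):Q] = 3 (since 105 is not a perfect cube, x^3 - 105 is irreducible) and [Q(ω):Q] = 2. Both 2 and 3 divide [K:Q], and [K:Q] ≤ 3·2 = 6, so [K:Q] = 6. (Equivalently: Q(∛105) ⊂ R but ω ∉ R, so [K : Q(∛105)] = 2.)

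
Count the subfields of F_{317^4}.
F_{317^4} has 3 subfields

The subfields of F_{p^n} are exactly the fields F_{p^d} for d | n (each is the fixed field of the unique index-d subgroup of Gal(F_{p^n}/F_p) ≅ Z/nZ). The divisors of n = 4 are {1, 2, 4}, giving 3 subfields: F_{317^1}, F_{317^2}, F_{317^4}.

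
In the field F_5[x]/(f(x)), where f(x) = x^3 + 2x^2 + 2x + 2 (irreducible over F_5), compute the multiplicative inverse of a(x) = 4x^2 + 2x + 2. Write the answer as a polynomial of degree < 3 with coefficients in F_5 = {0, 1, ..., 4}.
a(x)^(-1) ≡ 4x^2 + 3x + 1 (mod f(x))

Since f is irreducible over F_5, F_5[x]/(f) is a field and a(x) ≠ 0 has an inverse. Apply the extended Euclidean algorithm to f(x) and a(x) in F_5[x]: f(x) = (4x + 1)·a(x) + (2x);  a(x) = (2x + 1)·(2x) + (2). The last nonzero remainder is the constant 2 = gcd(f, a) in F_5. Back-substituting through the division chain expresses 2 = s(x)·a(x) + t(x)·f(x) with s(x) ≡ 3x^2 + x + 2 (mod f), so (3x^2 + x + 2)·a(x) ≡ 2 (mod f). Multiplying by 2^(-1) ≡ 3 in F_5 gives a(x)^(-1) ≡ 3·(3x^2 + x + 2) ≡ 4x^2 + 3x + 1 (mod f). Check: (4x^2 + 2x + 2)·(4x^2 + 3x + 1) = x^4 + 3x^2 + 3x + 2 ≡ 1 (mod x^3 + 2x^2 + 2x + 2).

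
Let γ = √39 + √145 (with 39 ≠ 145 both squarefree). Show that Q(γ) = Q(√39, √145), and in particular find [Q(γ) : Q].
[Q(γ) : Q] = 4 (equivalently, Q(γ) = Q(√39, √145))

Obviously Q(γ) ⊆ Q(√39, √145), and [Q(√39, √145):Q] = 4 (since 39, 145 are distinct squarefree integers > 1 with 5655 not a perfect square). To show equality we compute the minimal polynomial of γ. From γ = √39 + √145: γ^2 = 39 + 2√(5655) + 145 = 184 + 2√(5655), so γ^2 - 184 = 2√(5655); squaring, (γ^2 - 184)^2 = 4·5655, i.e. γ^4 - 368γ^2 + 33856 - 22620 = 0, i.e. γ^4 - 368γ^2 + 11236 = 0. So γ is a root of x^4 - 368x^2 + 11236. This polynomial is irreducible over Q: it has no rational root (each ±√39 ± √145 is irrational), and any factorization into two quadratics over Q would force √(5655) ∈ Q (pairing opposite roots) or √39, √145 ∈ Q (other pairings), all impossible. Hence [Q(γ):Q] = 4 = [Q(√39, √145):Q], so Q(γ) = Q(√39, √145).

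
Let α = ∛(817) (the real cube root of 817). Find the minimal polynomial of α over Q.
m_α(x) = x^3 - 817

α satisfies α^3 = 817, so x^3 - 817 annihilates α. By the rational root test, a rational root p/q (in lowest terms) of x^3 - 817 would satisfy p^3 = 817 q^3, forcing q = 1 and p^3 = 817; but 817 is not a perfect cube, contradiction. A monic cubic over Q with no rational root is irreducible (any nontrivial factorization would include a linear factor). Hence x^3 - 817 is the minimal polynomial of α, and in particular [Q(α):Q] = 3.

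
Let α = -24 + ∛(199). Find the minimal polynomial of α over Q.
m_α(x) = x^3 + 72x^2 + 1728x + 13625

Set β = α + 24 = ∛(199), so β^3 = 199. Then (α + 24)^3 - 199 = 0, i.e. α is a root of g(x) = (x + 24)^3 - 199 = x^3 + 72x^2 + 1728x + 13625. Since g(x) = h(x + 24) where h(x) = x^3 - 199, and h is irreducible over Q (because 199 is not a perfect cube, so h has no rational root, and a monic cubic with no rational root is irreducible), g is also irreducible (irreducibility is preserved under the substitution x → x + 24). Hence m_α(x) = x^3 + 72x^2 + 1728x + 13625.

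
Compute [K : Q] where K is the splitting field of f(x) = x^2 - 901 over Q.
[K : Q] = 2

f(x) = x^2 - 901 factors as (x - √901)(x + √901). The splitting field is K = Q(√901). Since 901 is squarefree and > 1, it is not a perfect square, so x^2 - 901 is irreducible over Q and [Q(√901) : Q] = 2. Hence [K : Q] = 2.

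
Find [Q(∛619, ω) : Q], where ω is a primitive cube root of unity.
[Q(∛619, ω) : Q] = 6

[Q(∛619):Q] = 3 (min poly x^3 - 619, irreducible since 619 is not a perfect cube). [Q(ω):Q] = 2 (min poly x^2 + x + 1). Since Q(∛619) ⊂ R and ω ∉ R, we have ω ∉ Q(∛619), so x^2 + x + 1 remains irreducible over Q(∛619) and [Q(∛619, ω) : Q(∛619)] = 2. By the tower law, [Q(∛619, ω) : Q] = 3 · 2 = 6. (In fact Q(∛619, ω) is the splitting field of x^3 - 619 over Q.)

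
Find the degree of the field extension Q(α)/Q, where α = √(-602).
[Q(α):Q] = 2

[Q(α):Q] equals the degree of the minimal polynomial of α. Here α^2 = -602 and x^2 + 602 is irreducible (d = -602 is squarefree, ≠ 1, hence not a square), so deg(m_α) = 2. Thus [Q(α):Q] = 2.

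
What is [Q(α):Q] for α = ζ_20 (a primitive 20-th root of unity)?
[Q(α):Q] = 8

The minimal polynomial of ζ_20 over Q is the 20-th cyclotomic polynomial Φ_20(x), which is irreducible over Q and has degree φ(20) = 8. Hence [Q(α):Q] = φ(20) = 8.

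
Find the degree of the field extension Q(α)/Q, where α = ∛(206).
[Q(α):Q] = 3

The minimal polynomial of α is x^3 - 206, irreducible over Q since 206 is not a perfect cube (so x^3 - 206 has no rational root). Hence [Q(α):Q] = deg(m_α) = 3.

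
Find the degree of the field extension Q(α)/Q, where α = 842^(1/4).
[Q(α):Q] = 4

α is a root of x^4 - 842. By Eisenstein's criterion at the prime p = 2 (which divides the constant term 842 but p^2 = 4 does not, since 842 is squarefree), x^4 - 842 is irreducible over Q. Hence [Q(α):Q] = 4.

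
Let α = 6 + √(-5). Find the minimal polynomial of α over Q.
m_α(x) = x^2 - 12x + 41

From α - 6 = √(-5), squaring gives (α - 6)^2 = -5, i.e. α^2 - 12α + 36 = -5, so α^2 - 12α + 41 = 0. The discriminant of x^2 - 12x + 41 is (-12)^2 - 4·(41) = 144 - 164 = -20, and 4·(-5) is not a perfect square in Q since -5 is squarefree and ≠ 1. Hence x^2 - 12x + 41 is irreducible over Q and is the minimal polynomial of α.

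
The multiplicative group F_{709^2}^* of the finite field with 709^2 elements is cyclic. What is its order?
|F_{709^2}^*| = 502680

F_{709^2} has 709^2 = 502681 elements; its multiplicative group consists of all nonzero elements, so |F_{709^2}^*| = 502681 - 1 = 502680. (It is cyclic since any finite subgroup of the multiplicative group of a field is cyclic.)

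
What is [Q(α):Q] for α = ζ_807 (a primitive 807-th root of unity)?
[Q(α):Q] = 536

The minimal polynomial of ζ_807 over Q is the 807-th cyclotomic polynomial Φ_807(x), which is irreducible over Q and has degree φ(807) = 536. Hence [Q(α):Q] = φ(807) = 536.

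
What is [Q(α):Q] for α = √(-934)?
[Q(α):Q] = 2

[Q(α):Q] equals the degree of the minimal polynomial of α. Here α^2 = -934 and x^2 + 934 is irreducible (d = -934 is squarefree, ≠ 1, hence not a square), so deg(m_α) = 2. Thus [Q(α):Q] = 2.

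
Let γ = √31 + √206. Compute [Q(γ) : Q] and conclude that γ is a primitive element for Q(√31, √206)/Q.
[Q(γ) : Q] = 4 (equivalently, Q(γ) = Q(√31, √206))

Obviously Q(γ) ⊆ Q(√31, √206), and [Q(√31, √206):Q] = 4 (since 31, 206 are distinct squarefree integers > 1 with 6386 not a perfect square). To show equality we compute the minimal polynomial of γ. From γ = √31 + √206: γ^2 = 31 + 2√(6386) + 206 = 237 + 2√(6386), so γ^2 - 237 = 2√(6386); squaring, (γ^2 - 237)^2 = 4·6386, i.e. γ^4 - 474γ^2 + 56169 - 25544 = 0, i.e. γ^4 - 474γ^2 + 30625 = 0. So γ is a root of x^4 - 474x^2 + 30625. This polynomial is irreducible over Q: it has no rational root (each ±√31 ± √206 is irrational), and any factorization into two quadratics over Q would force √(6386) ∈ Q (pairing opposite roots) or √31, √206 ∈ Q (other pairings), all impossible. Hence [Q(γ):Q] = 4 = [Q(√31, √206):Q], so Q(γ) = Q(√31, √206).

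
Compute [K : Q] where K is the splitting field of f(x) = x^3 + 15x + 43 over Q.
[K : Q] = 6

By the rational root test, any rational root of the monic integer polynomial f(x) = x^3 + 15x + 43 must be an integer dividing the constant term 43, i.e. one of ±{1, 43}. Evaluating: f(1) = 59, f(-1) = 27, f(43) = 80195, f(-43) = -80109; none is 0, so f has no rational root and is therefore irreducible over Q (a cubic with no linear factor over a field is irreducible). For an irreducible cubic, the Galois group is A_3 or S_3 according as the discriminant disc(f) = -4a^3 - 27b^2 = -4·(15)^3 - 27·(43)^2 = -63423 is or is not a square in Q. Here disc(f) = -63423 is not a perfect square in Q, so the Galois group of f over Q is not contained in A_3 and must be all of S_3. The splitting field has degree |S_3| = 6 over Q, so [K : Q] = 6.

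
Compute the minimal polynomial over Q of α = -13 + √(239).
m_α(x) = x^2 + 26x - 70

From α + 13 = √(239), squaring gives (α + 13)^2 = 239, i.e. α^2 + 26α + 169 = 239, so α^2 + 26α - 70 = 0. The discriminant of x^2 + 26x - 70 is (26)^2 - 4·(-70) = 676 + 280 = 956, and 4·(239) is not a perfect square in Q since 239 is squarefree and ≠ 1. Hence x^2 + 26x - 70 is irreducible over Q and is the minimal polynomial of α.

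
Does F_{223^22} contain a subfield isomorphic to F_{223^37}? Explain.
No: F_{223^37} is not a subfield of F_{223^22}

F_{p^m} embeds in F_{p^n} iff m | n. Here 37 ∤ 22 (since 22 = 0·37 + 22 with remainder 22 ≠ 0), so F_{223^37} is not a subfield of F_{223^22}. Equivalently: if it were, the tower law would give 37 = [F_{223^37}:F_223] dividing [F_{223^22}:F_223] = 22, contradiction.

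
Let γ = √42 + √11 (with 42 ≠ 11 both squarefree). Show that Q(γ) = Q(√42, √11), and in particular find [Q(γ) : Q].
[Q(γ) : Q] = 4 (equivalently, Q(γ) = Q(√42, √11))

Obviously Q(γ) ⊆ Q(√42, √11), and [Q(√42, √11):Q] = 4 (since 42, 11 are distinct squarefree integers > 1 with 462 not a perfect square). To show equality we compute the minimal polynomial of γ. From γ = √42 + √11: γ^2 = 42 + 2√(462) + 11 = 53 + 2√(462), so γ^2 - 53 = 2√(462); squaring, (γ^2 - 53)^2 = 4·462, i.e. γ^4 - 106γ^2 + 2809 - 1848 = 0, i.e. γ^4 - 106γ^2 + 961 = 0. So γ is a root of x^4 - 106x^2 + 961. This polynomial is irreducible over Q: it has no rational root (each ±√42 ± √11 is irrational), and any factorization into two quadratics over Q would force √(462) ∈ Q (pairing opposite roots) or √42, √11 ∈ Q (other pairings), all impossible. Hence [Q(γ):Q] = 4 = [Q(√42, √11):Q], so Q(γ) = Q(√42, √11).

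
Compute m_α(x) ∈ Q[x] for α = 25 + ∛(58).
m_α(x) = x^3 - 75x^2 + 1875x - 15683

Set β = α - 25 = ∛(58), so β^3 = 58. Then (α - 25)^3 - 58 = 0, i.e. α is a root of g(x) = (x - 25)^3 - 58 = x^3 - 75x^2 + 1875x - 15683. Since g(x) = h(x - 25) where h(x) = x^3 - 58, and h is irreducible over Q (because 58 is not a perfect cube, so h has no rational root, and a monic cubic with no rational root is irreducible), g is also irreducible (irreducibility is preserved under the substitution x → x - 25). Hence m_α(x) = x^3 - 75x^2 + 1875x - 15683.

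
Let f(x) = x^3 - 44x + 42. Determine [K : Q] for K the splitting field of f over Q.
[K : Q] = 6

By the rational root test, any rational root of the monic integer polynomial f(x) = x^3 - 44x + 42 must be an integer dividing the constant term 42, i.e. one of ±{1, 2, 3, 6, 7, 14, 21, 42}. Evaluating: f(1) = -1, f(-1) = 85, f(2) = -38, f(-2) = 122, f(3) = -63, f(-3) = 147, f(6) = -6, f(-6) = 90, f(7) = 77, f(-7) = 7, f(14) = 2170, f(-14) = -2086, f(21) = 8379, f(-21) = -8295, f(42) = 72282, f(-42) = -72198; none is 0, so f has no rational root and is therefore irreducible over Q (a cubic with no linear factor over a field is irreducible). For an irreducible cubic, the Galois group is A_3 or S_3 according as the discriminant disc(f) = -4a^3 - 27b^2 = -4·(-44)^3 - 27·(42)^2 = 293108 is or is not a square in Q. Here disc(f) = 293108 is not a perfect square in Q, so the Galois group of f over Q is not contained in A_3 and must be all of S_3. The splitting field has degree |S_3| = 6 over Q, so [K : Q] = 6.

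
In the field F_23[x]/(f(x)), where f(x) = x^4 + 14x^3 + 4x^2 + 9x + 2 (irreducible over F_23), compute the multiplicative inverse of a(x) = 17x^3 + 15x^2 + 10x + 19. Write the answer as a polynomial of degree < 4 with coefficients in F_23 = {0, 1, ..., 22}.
a(x)^(-1) ≡ 17x^3 + 9x^2 + 7x + 10 (mod f(x))

Since f is irreducible over F_23, F_23[x]/(f) is a field and a(x) ≠ 0 has an inverse. Apply the extended Euclidean algorithm to f(x) and a(x) in F_23[x]: f(x) = (19x + 3)·a(x) + (22x^2 + 9x + 14);  a(x) = (6x + 16)·(22x^2 + 9x + 14) + (12x + 2);  (22x^2 + 9x + 14) = (21x + 3)·(12x + 2) + (8). The last nonzero remainder is the constant 8 = gcd(f, a) in F_23. Back-substituting through the division chain expresses 8 = s(x)·a(x) + t(x)·f(x) with s(x) ≡ 21x^3 + 3x^2 + 10x + 11 (mod f), so (21x^3 + 3x^2 + 10x + 11)·a(x) ≡ 8 (mod f). Multiplying by 8^(-1) ≡ 3 in F_23 gives a(x)^(-1) ≡ 3·(21x^3 + 3x^2 + 10x + 11) ≡ 17x^3 + 9x^2 + 7x + 10 (mod f). Check: (17x^3 + 15x^2 + 10x + 19)·(17x^3 + 9x^2 + 7x + 10) = 13x^6 + 17x^5 + 10x^4 + 21x^3 + 3x + 6 ≡ 1 (mod x^4 + 14x^3 + 4x^2 + 9x + 2).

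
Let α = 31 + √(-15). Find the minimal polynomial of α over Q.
m_α(x) = x^2 - 62x + 976

From α - 31 = √(-15), squaring gives (α - 31)^2 = -15, i.e. α^2 - 62α + 961 = -15, so α^2 - 62α + 976 = 0. The discriminant of x^2 - 62x + 976 is (-62)^2 - 4·(976) = 3844 - 3904 = -60, and 4·(-15) is not a perfect square in Q since -15 is squarefree and ≠ 1. Hence x^2 - 62x + 976 is irreducible over Q and is the minimal polynomial of α.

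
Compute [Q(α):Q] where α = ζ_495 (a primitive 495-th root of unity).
[Q(α):Q] = 240

The minimal polynomial of ζ_495 over Q is the 495-th cyclotomic polynomial Φ_495(x), which is irreducible over Q and has degree φ(495) = 240. Hence [Q(α):Q] = φ(495) = 240.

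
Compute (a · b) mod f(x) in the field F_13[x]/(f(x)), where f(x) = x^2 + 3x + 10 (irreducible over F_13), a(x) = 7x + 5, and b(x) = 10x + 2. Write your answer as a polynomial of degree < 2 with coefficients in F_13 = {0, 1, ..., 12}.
a · b ≡ 10x + 12 (mod f(x))

Multiply in F_13[x]: a(x)·b(x) = (7x + 5)·(10x + 2) = 5x^2 + 12x + 10. This has degree ≥ 2, so divide by f(x) over F_13: 5x^2 + 12x + 10 = (5)·(x^2 + 3x + 10) + (10x + 12). Hence a·b ≡ 10x + 12 (mod f). (F_13[x]/(f) is a field with 13^2 = 169 elements since f is irreducible of degree 2.)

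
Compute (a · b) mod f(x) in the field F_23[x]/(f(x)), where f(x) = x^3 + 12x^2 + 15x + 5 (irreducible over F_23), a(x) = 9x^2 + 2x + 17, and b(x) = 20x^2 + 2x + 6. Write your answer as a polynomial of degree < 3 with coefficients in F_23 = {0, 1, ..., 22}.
a · b ≡ 14x^2 + 17x + 9 (mod f(x))

Multiply in F_23[x]: a(x)·b(x) = (9x^2 + 2x + 17)·(20x^2 + 2x + 6) = 19x^4 + 12x^3 + 7x^2 + 10. This has degree ≥ 3, so divide by f(x) over F_23: 19x^4 + 12x^3 + 7x^2 + 10 = (19x + 14)·(x^3 + 12x^2 + 15x + 5) + (14x^2 + 17x + 9). Hence a·b ≡ 14x^2 + 17x + 9 (mod f). (F_23[x]/(f) is a field with 23^3 = 12167 elements since f is irreducible of degree 3.)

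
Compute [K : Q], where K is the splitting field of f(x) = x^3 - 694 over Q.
[K : Q] = 6

The roots of x^3 - 694 are ∛694, ω∛694, ω^2∛694 where ω = e^(2πi/3) is a primitive cube root of unity, so K = Q(∛694, ω). Now [Q(∛694):Q] = 3 (since 694 is not a perfect cube, x^3 - 694 is irreducible) and [Q(ω):Q] = 2. Both 2 and 3 divide [K:Q], and [K:Q] ≤ 3·2 = 6, so [K:Q] = 6. (Equivalently: Q(∛694) ⊂ R but ω ∉ R, so [K : Q(∛694)] = 2.)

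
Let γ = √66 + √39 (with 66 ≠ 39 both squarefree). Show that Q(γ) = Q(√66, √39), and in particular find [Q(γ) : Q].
[Q(γ) : Q] = 4 (equivalently, Q(γ) = Q(√66, √39))

Obviously Q(γ) ⊆ Q(√66, √39), and [Q(√66, √39):Q] = 4 (since 66, 39 are distinct squarefree integers > 1 with 2574 not a perfect square). To show equality we compute the minimal polynomial of γ. From γ = √66 + √39: γ^2 = 66 + 2√(2574) + 39 = 105 + 2√(2574), so γ^2 - 105 = 2√(2574); squaring, (γ^2 - 105)^2 = 4·2574, i.e. γ^4 - 210γ^2 + 11025 - 10296 = 0, i.e. γ^4 - 210γ^2 + 729 = 0. So γ is a root of x^4 - 210x^2 + 729. This polynomial is irreducible over Q: it has no rational root (each ±√66 ± √39 is irrational), and any factorization into two quadratics over Q would force √(2574) ∈ Q (pairing opposite roots) or √66, √39 ∈ Q (other pairings), all impossible. Hence [Q(γ):Q] = 4 = [Q(√66, √39):Q], so Q(γ) = Q(√66, √39).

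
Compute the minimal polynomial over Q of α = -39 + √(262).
m_α(x) = x^2 + 78x + 1259

From α + 39 = √(262), squaring gives (α + 39)^2 = 262, i.e. α^2 + 78α + 1521 = 262, so α^2 + 78α + 1259 = 0. The discriminant of x^2 + 78x + 1259 is (78)^2 - 4·(1259) = 6084 - 5036 = 1048, and 4·(262) is not a perfect square in Q since 262 is squarefree and ≠ 1. Hence x^2 + 78x + 1259 is irreducible over Q and is the minimal polynomial of α.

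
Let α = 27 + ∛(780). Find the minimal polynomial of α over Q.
m_α(x) = x^3 - 81x^2 + 2187x - 20463

Set β = α - 27 = ∛(780), so β^3 = 780. Then (α - 27)^3 - 780 = 0, i.e. α is a root of g(x) = (x - 27)^3 - 780 = x^3 - 81x^2 + 2187x - 20463. Since g(x) = h(x - 27) where h(x) = x^3 - 780, and h is irreducible over Q (because 780 is not a perfect cube, so h has no rational root, and a monic cubic with no rational root is irreducible), g is also irreducible (irreducibility is preserved under the substitution x → x - 27). Hence m_α(x) = x^3 - 81x^2 + 2187x - 20463.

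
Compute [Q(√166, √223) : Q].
[Q(√166, √223) : Q] = 4

[Q(√166):Q] = 2 (min poly x^2 - 166, irreducible since 166 is squarefree > 1). For the top step, suppose √223 ∈ Q(√166), say √223 = c + d√166 with c, d ∈ Q. Squaring: 223 = c^2 + 166d^2 + 2cd√166. Since √166 ∉ Q this forces 2cd = 0. If d = 0 then √223 = c ∈ Q, contradicting 223 squarefree > 1. If c = 0 then 223 = 166d^2, so 166·223 = (166d)^2 is a perfect square in Q — but 166·223 = 37018 is not a perfect square (since 166 and 223 are distinct squarefree integers). Contradiction. Hence √223 ∉ Q(√166), so x^2 - 223 stays irreducible over Q(√166) and [Q(√166, √223) : Q(√166)] = 2. By the tower law, [Q(√166, √223) : Q] = 2 · 2 = 4.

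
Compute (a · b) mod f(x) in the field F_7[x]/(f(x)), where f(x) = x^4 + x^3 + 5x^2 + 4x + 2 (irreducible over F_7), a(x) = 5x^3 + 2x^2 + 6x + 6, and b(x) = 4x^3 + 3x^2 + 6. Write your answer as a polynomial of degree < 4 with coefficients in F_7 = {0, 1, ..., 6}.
a · b ≡ x^3 (mod f(x))

Multiply in F_7[x]: a(x)·b(x) = (5x^3 + 2x^2 + 6x + 6)·(4x^3 + 3x^2 + 6) = 6x^6 + 2x^5 + 2x^4 + 2x^3 + 2x^2 + x + 1. This has degree ≥ 4, so divide by f(x) over F_7: 6x^6 + 2x^5 + 2x^4 + 2x^3 + 2x^2 + x + 1 = (6x^2 + 3x + 4)·(x^4 + x^3 + 5x^2 + 4x + 2) + (x^3). Hence a·b ≡ x^3 (mod f). (F_7[x]/(f) is a field with 7^4 = 2401 elements since f is irreducible of degree 4.)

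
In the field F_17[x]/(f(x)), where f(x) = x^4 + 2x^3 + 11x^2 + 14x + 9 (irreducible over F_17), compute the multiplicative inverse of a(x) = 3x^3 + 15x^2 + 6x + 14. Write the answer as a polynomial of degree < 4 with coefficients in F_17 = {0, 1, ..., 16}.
a(x)^(-1) ≡ 14x^2 + 3x + 14 (mod f(x))

Since f is irreducible over F_17, F_17[x]/(f) is a field and a(x) ≠ 0 has an inverse. Apply the extended Euclidean algorithm to f(x) and a(x) in F_17[x]: f(x) = (6x + 16)·a(x) + (7x^2 + 4x + 6);  a(x) = (15x + 13)·(7x^2 + 4x + 6) + (4). The last nonzero remainder is the constant 4 = gcd(f, a) in F_17. Back-substituting through the division chain expresses 4 = s(x)·a(x) + t(x)·f(x) with s(x) ≡ 5x^2 + 12x + 5 (mod f), so (5x^2 + 12x + 5)·a(x) ≡ 4 (mod f). Multiplying by 4^(-1) ≡ 13 in F_17 gives a(x)^(-1) ≡ 13·(5x^2 + 12x + 5) ≡ 14x^2 + 3x + 14 (mod f). Check: (3x^3 + 15x^2 + 6x + 14)·(14x^2 + 3x + 14) = 8x^5 + 15x^4 + x^3 + 16x^2 + 7x + 9 ≡ 1 (mod x^4 + 2x^3 + 11x^2 + 14x + 9).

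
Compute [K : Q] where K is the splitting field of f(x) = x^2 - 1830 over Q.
[K : Q] = 2

f(x) = x^2 - 1830 factors as (x - √1830)(x + √1830). The splitting field is K = Q(√1830). Since 1830 is squarefree and > 1, it is not a perfect square, so x^2 - 1830 is irreducible over Q and [Q(√1830) : Q] = 2. Hence [K : Q] = 2.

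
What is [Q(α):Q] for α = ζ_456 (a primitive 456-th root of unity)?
[Q(α):Q] = 144

The minimal polynomial of ζ_456 over Q is the 456-th cyclotomic polynomial Φ_456(x), which is irreducible over Q and has degree φ(456) = 144. Hence [Q(α):Q] = φ(456) = 144.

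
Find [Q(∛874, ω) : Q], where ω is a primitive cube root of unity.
[Q(∛874, ω) : Q] = 6

[Q(∛874):Q] = 3 (min poly x^3 - 874, irreducible since 874 is not a perfect cube). [Q(ω):Q] = 2 (min poly x^2 + x + 1). Since Q(∛874) ⊂ R and ω ∉ R, we have ω ∉ Q(∛874), so x^2 + x + 1 remains irreducible over Q(∛874) and [Q(∛874, ω) : Q(∛874)] = 2. By the tower law, [Q(∛874, ω) : Q] = 3 · 2 = 6. (In fact Q(∛874, ω) is the splitting field of x^3 - 874 over Q.)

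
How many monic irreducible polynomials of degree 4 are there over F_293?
There are 1842491238 monic irreducible polynomials of degree 4 over F_293

Each element of F_{293^4} that lies in no proper subfield is a root of exactly one monic irreducible of degree 4 over F_293, and each such polynomial has 4 distinct roots in F_{293^4}. By Möbius inversion the count is N_293(4) = (1/4) Σ_{d|4} μ(4/d) · 293^d = (1/4)(μ(4)·293^1 + μ(2)·293^2 + μ(1)·293^4) = 7369964952/4 = 1842491238.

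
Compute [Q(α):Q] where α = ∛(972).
[Q(α):Q] = 3

The minimal polynomial of α is x^3 - 972, irreducible over Q since 972 is not a perfect cube (so x^3 - 972 has no rational root). Hence [Q(α):Q] = deg(m_α) = 3.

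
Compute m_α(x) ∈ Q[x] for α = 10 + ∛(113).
m_α(x) = x^3 - 30x^2 + 300x - 1113

Set β = α - 10 = ∛(113), so β^3 = 113. Then (α - 10)^3 - 113 = 0, i.e. α is a root of g(x) = (x - 10)^3 - 113 = x^3 - 30x^2 + 300x - 1113. Since g(x) = h(x - 10) where h(x) = x^3 - 113, and h is irreducible over Q (because 113 is not a perfect cube, so h has no rational root, and a monic cubic with no rational root is irreducible), g is also irreducible (irreducibility is preserved under the substitution x → x - 10). Hence m_α(x) = x^3 - 30x^2 + 300x - 1113.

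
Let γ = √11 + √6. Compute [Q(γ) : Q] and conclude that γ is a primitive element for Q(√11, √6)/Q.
[Q(γ) : Q] = 4 (equivalently, Q(γ) = Q(√11, √6))

Obviously Q(γ) ⊆ Q(√11, √6), and [Q(√11, √6):Q] = 4 (since 11, 6 are distinct squarefree integers > 1 with 66 not a perfect square). To show equality we compute the minimal polynomial of γ. From γ = √11 + √6: γ^2 = 11 + 2√(66) + 6 = 17 + 2√(66), so γ^2 - 17 = 2√(66); squaring, (γ^2 - 17)^2 = 4·66, i.e. γ^4 - 34γ^2 + 289 - 264 = 0, i.e. γ^4 - 34γ^2 + 25 = 0. So γ is a root of x^4 - 34x^2 + 25. This polynomial is irreducible over Q: it has no rational root (each ±√11 ± √6 is irrational), and any factorization into two quadratics over Q would force √(66) ∈ Q (pairing opposite roots) or √11, √6 ∈ Q (other pairings), all impossible. Hence [Q(γ):Q] = 4 = [Q(√11, √6):Q], so Q(γ) = Q(√11, √6).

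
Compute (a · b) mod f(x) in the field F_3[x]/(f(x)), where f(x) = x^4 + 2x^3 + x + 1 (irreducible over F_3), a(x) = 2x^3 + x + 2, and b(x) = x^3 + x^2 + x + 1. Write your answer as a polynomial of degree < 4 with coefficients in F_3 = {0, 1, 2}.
a · b ≡ x^3 + x + 1 (mod f(x))

Multiply in F_3[x]: a(x)·b(x) = (2x^3 + x + 2)·(x^3 + x^2 + x + 1) = 2x^6 + 2x^5 + 2x^3 + 2. This has degree ≥ 4, so divide by f(x) over F_3: 2x^6 + 2x^5 + 2x^3 + 2 = (2x^2 + x + 1)·(x^4 + 2x^3 + x + 1) + (x^3 + x + 1). Hence a·b ≡ x^3 + x + 1 (mod f). (F_3[x]/(f) is a field with 3^4 = 81 elements since f is irreducible of degree 4.)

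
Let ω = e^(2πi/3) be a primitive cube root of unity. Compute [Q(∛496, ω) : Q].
[Q(∛496, ω) : Q] = 6

[Q(∛496):Q] = 3 (min poly x^3 - 496, irreducible since 496 is not a perfect cube). [Q(ω):Q] = 2 (min poly x^2 + x + 1). Since Q(∛496) ⊂ R and ω ∉ R, we have ω ∉ Q(∛496), so x^2 + x + 1 remains irreducible over Q(∛496) and [Q(∛496, ω) : Q(∛496)] = 2. By the tower law, [Q(∛496, ω) : Q] = 3 · 2 = 6. (In fact Q(∛496, ω) is the splitting field of x^3 - 496 over Q.)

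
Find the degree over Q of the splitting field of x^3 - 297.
[K : Q] = 6

The roots of x^3 - 297 are ∛297, ω∛297, ω^2∛297 where ω = e^(2πi/3) is a primitive cube root of unity, so K = Q(∛297, ω). Now [Q(∛297):Q] = 3 (since 297 is not a perfect cube, x^3 - 297 is irreducible) and [Q(ω):Q] = 2. Both 2 and 3 divide [K:Q], and [K:Q] ≤ 3·2 = 6, so [K:Q] = 6. (Equivalently: Q(∛297) ⊂ R but ω ∉ R, so [K : Q(∛297)] = 2.)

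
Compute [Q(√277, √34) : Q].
[Q(√277, √34) : Q] = 4

[Q(√277):Q] = 2 (min poly x^2 - 277, irreducible since 277 is squarefree > 1). For the top step, suppose √34 ∈ Q(√277), say √34 = c + d√277 with c, d ∈ Q. Squaring: 34 = c^2 + 277d^2 + 2cd√277. Since √277 ∉ Q this forces 2cd = 0. If d = 0 then √34 = c ∈ Q, contradicting 34 squarefree > 1. If c = 0 then 34 = 277d^2, so 277·34 = (277d)^2 is a perfect square in Q — but 277·34 = 9418 is not a perfect square (since 277 and 34 are distinct squarefree integers). Contradiction. Hence √34 ∉ Q(√277), so x^2 - 34 stays irreducible over Q(√277) and [Q(√277, √34) : Q(√277)] = 2. By the tower law, [Q(√277, √34) : Q] = 2 · 2 = 4.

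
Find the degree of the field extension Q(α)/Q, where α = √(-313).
[Q(α):Q] = 2

[Q(α):Q] equals the degree of the minimal polynomial of α. Here α^2 = -313 and x^2 + 313 is irreducible (d = -313 is squarefree, ≠ 1, hence not a square), so deg(m_α) = 2. Thus [Q(α):Q] = 2.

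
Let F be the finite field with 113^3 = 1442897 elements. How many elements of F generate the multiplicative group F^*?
There are φ(1442896) = 570240 primitive elements

F_q^* is cyclic of order q - 1 = 1442896. A cyclic group of order m has exactly φ(m) generators. Here m = 1442896 = 2^4 · 7 · 13 · 991, so the number of primitive elements is φ(1442896) = 570240.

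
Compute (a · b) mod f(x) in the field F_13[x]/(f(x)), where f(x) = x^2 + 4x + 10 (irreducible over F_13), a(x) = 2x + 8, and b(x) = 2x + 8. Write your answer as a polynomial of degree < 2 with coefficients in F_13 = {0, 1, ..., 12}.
a · b ≡ 3x + 11 (mod f(x))

Multiply in F_13[x]: a(x)·b(x) = (2x + 8)·(2x + 8) = 4x^2 + 6x + 12. This has degree ≥ 2, so divide by f(x) over F_13: 4x^2 + 6x + 12 = (4)·(x^2 + 4x + 10) + (3x + 11). Hence a·b ≡ 3x + 11 (mod f). (F_13[x]/(f) is a field with 13^2 = 169 elements since f is irreducible of degree 2.)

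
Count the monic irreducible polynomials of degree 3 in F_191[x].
There are 2322560 monic irreducible polynomials of degree 3 over F_191

Each element of F_{191^3} that lies in no proper subfield is a root of exactly one monic irreducible of degree 3 over F_191, and each such polynomial has 3 distinct roots in F_{191^3}. By Möbius inversion the count is N_191(3) = (1/3) Σ_{d|3} μ(3/d) · 191^d = (1/3)(μ(3)·191^1 + μ(1)·191^3) = 6967680/3 = 2322560.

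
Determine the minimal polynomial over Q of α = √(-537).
m_α(x) = x^2 + 537

α satisfies α^2 + 537 = 0, so x^2 + 537 annihilates α. Since d = -537 is squarefree and ≠ 1, it is not a perfect square in Q, so x^2 + 537 has no rational root and is therefore irreducible over Q (a degree-2 polynomial over a field is irreducible iff it has no root). Hence m_α(x) = x^2 + 537.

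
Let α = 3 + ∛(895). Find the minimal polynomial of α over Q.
m_α(x) = x^3 - 9x^2 + 27x - 922

Set β = α - 3 = ∛(895), so β^3 = 895. Then (α - 3)^3 - 895 = 0, i.e. α is a root of g(x) = (x - 3)^3 - 895 = x^3 - 9x^2 + 27x - 922. Since g(x) = h(x - 3) where h(x) = x^3 - 895, and h is irreducible over Q (because 895 is not a perfect cube, so h has no rational root, and a monic cubic with no rational root is irreducible), g is also irreducible (irreducibility is preserved under the substitution x → x - 3). Hence m_α(x) = x^3 - 9x^2 + 27x - 922.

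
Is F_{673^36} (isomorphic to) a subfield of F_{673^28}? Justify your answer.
No: F_{673^36} is not a subfield of F_{673^28}

F_{p^m} embeds in F_{p^n} iff m | n. Here 36 ∤ 28 (since 28 = 0·36 + 28 with remainder 28 ≠ 0), so F_{673^36} is not a subfield of F_{673^28}. Equivalently: if it were, the tower law would give 36 = [F_{673^36}:F_673] dividing [F_{673^28}:F_673] = 28, contradiction.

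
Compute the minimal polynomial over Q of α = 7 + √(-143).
m_α(x) = x^2 - 14x + 192

From α - 7 = √(-143), squaring gives (α - 7)^2 = -143, i.e. α^2 - 14α + 49 = -143, so α^2 - 14α + 192 = 0. The discriminant of x^2 - 14x + 192 is (-14)^2 - 4·(192) = 196 - 768 = -572, and 4·(-143) is not a perfect square in Q since -143 is squarefree and ≠ 1. Hence x^2 - 14x + 192 is irreducible over Q and is the minimal polynomial of α.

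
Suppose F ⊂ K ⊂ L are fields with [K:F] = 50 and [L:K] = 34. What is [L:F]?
[L:F] = 1700

The tower law says that for any tower of field extensions F ⊂ K ⊂ L with finite degrees, [L:F] = [L:K] · [K:F]. Here this gives [L:F] = 34 · 50 = 1700.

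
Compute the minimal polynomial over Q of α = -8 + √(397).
m_α(x) = x^2 + 16x - 333

From α + 8 = √(397), squaring gives (α + 8)^2 = 397, i.e. α^2 + 16α + 64 = 397, so α^2 + 16α - 333 = 0. The discriminant of x^2 + 16x - 333 is (16)^2 - 4·(-333) = 256 + 1332 = 1588, and 4·(397) is not a perfect square in Q since 397 is squarefree and ≠ 1. Hence x^2 + 16x - 333 is irreducible over Q and is the minimal polynomial of α.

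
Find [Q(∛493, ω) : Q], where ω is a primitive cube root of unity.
[Q(∛493, ω) : Q] = 6

[Q(∛493):Q] = 3 (min poly x^3 - 493, irreducible since 493 is not a perfect cube). [Q(ω):Q] = 2 (min poly x^2 + x + 1). Since Q(∛493) ⊂ R and ω ∉ R, we have ω ∉ Q(∛493), so x^2 + x + 1 remains irreducible over Q(∛493) and [Q(∛493, ω) : Q(∛493)] = 2. By the tower law, [Q(∛493, ω) : Q] = 3 · 2 = 6. (In fact Q(∛493, ω) is the splitting field of x^3 - 493 over Q.)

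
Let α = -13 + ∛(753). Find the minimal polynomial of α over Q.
m_α(x) = x^3 + 39x^2 + 507x + 1444

Set β = α + 13 = ∛(753), so β^3 = 753. Then (α + 13)^3 - 753 = 0, i.e. α is a root of g(x) = (x + 13)^3 - 753 = x^3 + 39x^2 + 507x + 1444. Since g(x) = h(x + 13) where h(x) = x^3 - 753, and h is irreducible over Q (because 753 is not a perfect cube, so h has no rational root, and a monic cubic with no rational root is irreducible), g is also irreducible (irreducibility is preserved under the substitution x → x + 13). Hence m_α(x) = x^3 + 39x^2 + 507x + 1444.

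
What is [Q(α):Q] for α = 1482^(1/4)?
[Q(α):Q] = 4

α is a root of x^4 - 1482. By Eisenstein's criterion at the prime p = 2 (which divides the constant term 1482 but p^2 = 4 does not, since 1482 is squarefree), x^4 - 1482 is irreducible over Q. Hence [Q(α):Q] = 4.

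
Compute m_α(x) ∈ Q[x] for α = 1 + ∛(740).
m_α(x) = x^3 - 3x^2 + 3x - 741

Set β = α - 1 = ∛(740), so β^3 = 740. Then (α - 1)^3 - 740 = 0, i.e. α is a root of g(x) = (x - 1)^3 - 740 = x^3 - 3x^2 + 3x - 741. Since g(x) = h(x - 1) where h(x) = x^3 - 740, and h is irreducible over Q (because 740 is not a perfect cube, so h has no rational root, and a monic cubic with no rational root is irreducible), g is also irreducible (irreducibility is preserved under the substitution x → x - 1). Hence m_α(x) = x^3 - 3x^2 + 3x - 741.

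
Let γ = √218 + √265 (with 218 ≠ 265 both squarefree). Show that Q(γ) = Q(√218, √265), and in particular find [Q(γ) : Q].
[Q(γ) : Q] = 4 (equivalently, Q(γ) = Q(√218, √265))

Obviously Q(γ) ⊆ Q(√218, √265), and [Q(√218, √265):Q] = 4 (since 218, 265 are distinct squarefree integers > 1 with 57770 not a perfect square). To show equality we compute the minimal polynomial of γ. From γ = √218 + √265: γ^2 = 218 + 2√(57770) + 265 = 483 + 2√(57770), so γ^2 - 483 = 2√(57770); squaring, (γ^2 - 483)^2 = 4·57770, i.e. γ^4 - 966γ^2 + 233289 - 231080 = 0, i.e. γ^4 - 966γ^2 + 2209 = 0. So γ is a root of x^4 - 966x^2 + 2209. This polynomial is irreducible over Q: it has no rational root (each ±√218 ± √265 is irrational), and any factorization into two quadratics over Q would force √(57770) ∈ Q (pairing opposite roots) or √218, √265 ∈ Q (other pairings), all impossible. Hence [Q(γ):Q] = 4 = [Q(√218, √265):Q], so Q(γ) = Q(√218, √265).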